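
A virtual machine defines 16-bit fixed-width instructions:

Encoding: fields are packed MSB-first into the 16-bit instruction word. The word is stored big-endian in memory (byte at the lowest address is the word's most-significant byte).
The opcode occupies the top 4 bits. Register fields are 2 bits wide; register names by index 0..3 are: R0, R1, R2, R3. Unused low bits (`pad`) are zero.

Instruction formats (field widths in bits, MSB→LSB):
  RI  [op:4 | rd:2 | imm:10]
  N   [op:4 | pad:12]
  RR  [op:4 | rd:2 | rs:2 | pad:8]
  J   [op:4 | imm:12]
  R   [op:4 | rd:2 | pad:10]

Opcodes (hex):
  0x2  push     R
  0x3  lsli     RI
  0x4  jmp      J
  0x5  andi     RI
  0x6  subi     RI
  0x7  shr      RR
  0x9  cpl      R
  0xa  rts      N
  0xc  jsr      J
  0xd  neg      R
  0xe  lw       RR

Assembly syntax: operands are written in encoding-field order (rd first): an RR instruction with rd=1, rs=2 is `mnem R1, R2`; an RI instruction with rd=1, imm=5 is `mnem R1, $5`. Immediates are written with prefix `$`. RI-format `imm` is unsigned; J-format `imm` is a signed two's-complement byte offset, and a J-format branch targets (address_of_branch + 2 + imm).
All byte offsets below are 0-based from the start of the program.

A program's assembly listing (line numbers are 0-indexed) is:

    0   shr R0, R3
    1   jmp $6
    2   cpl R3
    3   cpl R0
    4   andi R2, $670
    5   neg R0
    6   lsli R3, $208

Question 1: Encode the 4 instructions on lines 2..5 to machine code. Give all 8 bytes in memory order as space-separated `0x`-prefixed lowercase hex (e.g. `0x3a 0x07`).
line 2 (cpl): pack op=0x9:4|rd=3:2|pad=0:10 = 0x9c00; big→ 9c 00
line 3 (cpl): pack op=0x9:4|rd=0:2|pad=0:10 = 0x9000; big→ 90 00
line 4 (andi): pack op=0x5:4|rd=2:2|imm=670:10 = 0x5a9e; big→ 5a 9e
line 5 (neg): pack op=0xd:4|rd=0:2|pad=0:10 = 0xd000; big→ d0 00

0x9c 0x00 0x90 0x00 0x5a 0x9e 0xd0 0x00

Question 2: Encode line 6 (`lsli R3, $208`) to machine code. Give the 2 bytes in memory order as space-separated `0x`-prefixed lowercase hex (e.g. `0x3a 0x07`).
L6: lsli op=0x3:4|rd=3:2|imm=208:10 ⇒ 0x3cd0 ⇒ big 3c d0

0x3c 0xd0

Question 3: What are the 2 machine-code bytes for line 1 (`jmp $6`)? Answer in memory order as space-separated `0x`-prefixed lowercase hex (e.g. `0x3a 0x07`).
1. jmp fields op=0x4:4|imm=6:12 → word 4006h → 40 06

0x40 0x06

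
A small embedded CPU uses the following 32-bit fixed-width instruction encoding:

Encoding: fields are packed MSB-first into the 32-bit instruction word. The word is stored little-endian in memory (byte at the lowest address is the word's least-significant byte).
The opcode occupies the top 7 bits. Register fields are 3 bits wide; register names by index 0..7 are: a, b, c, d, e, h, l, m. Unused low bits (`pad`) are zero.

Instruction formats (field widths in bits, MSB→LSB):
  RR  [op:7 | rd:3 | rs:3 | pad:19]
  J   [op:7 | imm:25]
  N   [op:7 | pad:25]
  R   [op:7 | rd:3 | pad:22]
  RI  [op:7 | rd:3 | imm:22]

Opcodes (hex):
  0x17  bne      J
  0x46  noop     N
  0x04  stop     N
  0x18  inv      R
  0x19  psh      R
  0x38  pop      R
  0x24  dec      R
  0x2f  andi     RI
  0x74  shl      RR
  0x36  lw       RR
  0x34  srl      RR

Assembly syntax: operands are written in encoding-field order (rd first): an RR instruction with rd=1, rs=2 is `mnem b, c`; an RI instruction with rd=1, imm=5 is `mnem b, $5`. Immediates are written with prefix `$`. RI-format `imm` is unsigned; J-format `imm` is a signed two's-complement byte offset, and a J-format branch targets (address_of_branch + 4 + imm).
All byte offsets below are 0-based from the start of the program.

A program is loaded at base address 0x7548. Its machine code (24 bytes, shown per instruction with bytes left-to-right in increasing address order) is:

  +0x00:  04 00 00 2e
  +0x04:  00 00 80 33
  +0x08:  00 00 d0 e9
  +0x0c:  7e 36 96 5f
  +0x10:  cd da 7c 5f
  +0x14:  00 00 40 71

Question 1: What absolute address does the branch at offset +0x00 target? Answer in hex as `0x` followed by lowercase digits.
0x7550

off 0x00: read 04 00 00 2e as little → 0x2e000004
  opcode bits[31:25]=0x17: bne/J
  imm: (w>>0)&0x1ffffff=0x4 → $4
  target = base 0x7548 + off 0x00 + 4 + imm 4 = 0x7550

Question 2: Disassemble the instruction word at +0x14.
@+14  little-endian(00 00 40 71) = 0x71400000
  top 7b → 0x38 → pop [R]
  rd: (w>>22)&0x7=0x5 → h

pop h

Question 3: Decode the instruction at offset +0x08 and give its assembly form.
shl m, c

off 0x08: read 00 00 d0 e9 as little → 0xe9d00000
  top 7b → 0x74 → shl [RR]
  rd: (w>>22)&0x7=0x7 → m
  rs: (w>>19)&0x7=0x2 → c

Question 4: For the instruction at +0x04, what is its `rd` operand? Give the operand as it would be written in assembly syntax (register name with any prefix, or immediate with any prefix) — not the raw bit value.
@+04  little-endian(00 00 80 33) = 0x33800000
  op=0x33800000>>25=0x19 ⇒ psh (R)
  rd: (w>>22)&0x7=0x6 → l

l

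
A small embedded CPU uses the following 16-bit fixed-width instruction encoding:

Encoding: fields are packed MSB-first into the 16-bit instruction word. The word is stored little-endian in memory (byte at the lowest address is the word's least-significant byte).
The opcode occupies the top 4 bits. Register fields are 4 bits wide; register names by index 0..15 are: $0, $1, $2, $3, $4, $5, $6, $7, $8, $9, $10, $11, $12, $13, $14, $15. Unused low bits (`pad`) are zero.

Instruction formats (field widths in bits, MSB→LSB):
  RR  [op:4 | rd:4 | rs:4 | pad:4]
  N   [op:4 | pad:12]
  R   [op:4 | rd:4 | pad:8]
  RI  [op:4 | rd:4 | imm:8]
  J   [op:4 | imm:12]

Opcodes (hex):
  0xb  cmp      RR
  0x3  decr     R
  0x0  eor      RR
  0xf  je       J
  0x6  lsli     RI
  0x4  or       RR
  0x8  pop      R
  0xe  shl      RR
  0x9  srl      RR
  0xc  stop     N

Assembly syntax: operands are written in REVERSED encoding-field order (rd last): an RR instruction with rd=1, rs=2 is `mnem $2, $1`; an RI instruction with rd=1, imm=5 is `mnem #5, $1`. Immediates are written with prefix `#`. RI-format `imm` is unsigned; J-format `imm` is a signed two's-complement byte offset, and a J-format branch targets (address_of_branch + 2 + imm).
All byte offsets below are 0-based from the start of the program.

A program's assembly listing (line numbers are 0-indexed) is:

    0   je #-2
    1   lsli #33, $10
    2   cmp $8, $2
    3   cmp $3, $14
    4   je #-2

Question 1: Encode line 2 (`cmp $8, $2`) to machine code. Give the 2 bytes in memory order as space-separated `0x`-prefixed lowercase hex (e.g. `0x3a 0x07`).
0x80 0xb2

2. cmp fields op=0xb:4|rd=2:4|rs=8:4|pad=0:4 → word b280h → 80 b2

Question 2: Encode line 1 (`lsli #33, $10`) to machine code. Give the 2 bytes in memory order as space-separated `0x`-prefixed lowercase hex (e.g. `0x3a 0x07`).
0x21 0x6a

1. lsli fields op=0x6:4|rd=10:4|imm=33:8 → word 6a21h → 21 6a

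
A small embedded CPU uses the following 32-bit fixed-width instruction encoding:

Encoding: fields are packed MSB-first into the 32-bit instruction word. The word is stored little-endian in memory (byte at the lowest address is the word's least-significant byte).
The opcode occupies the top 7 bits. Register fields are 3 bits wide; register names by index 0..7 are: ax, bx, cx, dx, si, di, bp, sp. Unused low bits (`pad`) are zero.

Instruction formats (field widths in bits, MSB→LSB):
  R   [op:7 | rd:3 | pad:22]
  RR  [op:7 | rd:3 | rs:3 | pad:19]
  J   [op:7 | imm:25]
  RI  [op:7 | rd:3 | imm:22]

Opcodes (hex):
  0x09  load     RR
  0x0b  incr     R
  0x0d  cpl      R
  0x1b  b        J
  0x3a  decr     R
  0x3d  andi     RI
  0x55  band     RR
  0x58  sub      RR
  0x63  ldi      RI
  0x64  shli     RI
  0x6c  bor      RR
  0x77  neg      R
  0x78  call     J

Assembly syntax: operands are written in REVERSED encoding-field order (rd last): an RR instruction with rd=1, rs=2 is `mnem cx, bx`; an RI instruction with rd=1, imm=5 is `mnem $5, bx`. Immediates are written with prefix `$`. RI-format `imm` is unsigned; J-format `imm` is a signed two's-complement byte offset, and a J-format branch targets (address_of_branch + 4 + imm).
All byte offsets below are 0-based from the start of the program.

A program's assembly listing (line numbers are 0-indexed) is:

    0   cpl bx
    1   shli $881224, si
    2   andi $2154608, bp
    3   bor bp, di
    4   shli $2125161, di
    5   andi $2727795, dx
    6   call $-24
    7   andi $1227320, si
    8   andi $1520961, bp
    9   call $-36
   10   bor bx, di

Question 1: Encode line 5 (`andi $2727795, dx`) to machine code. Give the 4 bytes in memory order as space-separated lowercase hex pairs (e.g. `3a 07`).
73 9f e9 7a

L5: andi op=0x3d:7|rd=3:3|imm=2727795:22 ⇒ 0x7ae99f73 ⇒ little 73 9f e9 7a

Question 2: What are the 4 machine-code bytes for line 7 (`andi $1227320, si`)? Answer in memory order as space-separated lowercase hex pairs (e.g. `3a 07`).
38 ba 12 7b

L7: andi op=0x3d:7|rd=4:3|imm=1227320:22 ⇒ 0x7b12ba38 ⇒ little 38 ba 12 7b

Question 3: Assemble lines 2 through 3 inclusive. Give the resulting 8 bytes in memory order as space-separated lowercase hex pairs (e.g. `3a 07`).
L2: andi op=0x3d:7|rd=6:3|imm=2154608:22 ⇒ 0x7ba0e070 ⇒ little 70 e0 a0 7b
L3: bor op=0x6c:7|rd=5:3|rs=6:3|pad=0:19 ⇒ 0xd9700000 ⇒ little 00 00 70 d9

70 e0 a0 7b 00 00 70 d9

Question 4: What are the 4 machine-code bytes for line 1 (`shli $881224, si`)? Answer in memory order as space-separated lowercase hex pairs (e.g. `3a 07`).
L1: shli op=0x64:7|rd=4:3|imm=881224:22 ⇒ 0xc90d7248 ⇒ little 48 72 0d c9

48 72 0d c9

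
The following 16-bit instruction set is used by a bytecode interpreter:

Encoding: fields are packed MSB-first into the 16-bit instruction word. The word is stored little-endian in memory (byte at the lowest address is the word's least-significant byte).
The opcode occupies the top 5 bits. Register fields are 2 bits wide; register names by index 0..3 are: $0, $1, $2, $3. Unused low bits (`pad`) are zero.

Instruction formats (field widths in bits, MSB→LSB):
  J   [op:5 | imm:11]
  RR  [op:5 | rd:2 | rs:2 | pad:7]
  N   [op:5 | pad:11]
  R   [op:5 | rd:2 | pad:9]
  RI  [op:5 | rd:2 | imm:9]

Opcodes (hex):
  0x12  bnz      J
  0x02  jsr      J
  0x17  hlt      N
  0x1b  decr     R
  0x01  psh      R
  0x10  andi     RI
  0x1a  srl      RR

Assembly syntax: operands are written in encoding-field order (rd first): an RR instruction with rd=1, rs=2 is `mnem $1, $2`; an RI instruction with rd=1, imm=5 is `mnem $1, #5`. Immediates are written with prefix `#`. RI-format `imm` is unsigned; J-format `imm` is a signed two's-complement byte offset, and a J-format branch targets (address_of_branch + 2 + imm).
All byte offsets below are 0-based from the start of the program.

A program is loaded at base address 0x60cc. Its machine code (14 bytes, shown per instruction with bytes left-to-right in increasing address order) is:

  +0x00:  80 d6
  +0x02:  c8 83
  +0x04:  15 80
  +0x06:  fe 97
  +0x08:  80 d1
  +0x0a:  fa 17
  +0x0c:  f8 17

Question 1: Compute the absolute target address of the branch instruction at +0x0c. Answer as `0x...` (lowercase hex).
@+0c  little-endian(f8 17) = 0x17f8
  opcode bits[15:11]=0x2: jsr/J
  imm: (w>>0)&0x7ff=0x7f8 (s11→-8) → #-8
  target = base 0x60cc + off 0x0c + 2 + imm -8 = 0x60d2

0x60d2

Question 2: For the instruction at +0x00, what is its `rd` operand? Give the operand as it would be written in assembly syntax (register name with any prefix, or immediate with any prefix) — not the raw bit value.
$3

[00] 80 d6 → 0xd680
  opcode bits[15:11]=0x1a: srl/RR
  rd@[10:9]=0x3 ⇒ $3
  rs@[8:7]=0x1 ⇒ $1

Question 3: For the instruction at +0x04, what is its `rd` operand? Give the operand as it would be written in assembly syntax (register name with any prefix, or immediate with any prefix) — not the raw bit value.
$0

@+04  little-endian(15 80) = 0x8015
  op=0x8015>>11=0x10 ⇒ andi (RI)
  rd@[10:9]=0x0 ⇒ $0
  imm@[8:0]=0x15 ⇒ #21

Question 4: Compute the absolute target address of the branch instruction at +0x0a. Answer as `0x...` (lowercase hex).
+0x0a: fa 17 ⇒ word 0x17fa (little)
  top 5b → 0x2 → jsr [J]
  imm@[10:0]=0x7fa (s11→-6) ⇒ #-6
  target = base 0x60cc + off 0x0a + 2 + imm -6 = 0x60d2

0x60d2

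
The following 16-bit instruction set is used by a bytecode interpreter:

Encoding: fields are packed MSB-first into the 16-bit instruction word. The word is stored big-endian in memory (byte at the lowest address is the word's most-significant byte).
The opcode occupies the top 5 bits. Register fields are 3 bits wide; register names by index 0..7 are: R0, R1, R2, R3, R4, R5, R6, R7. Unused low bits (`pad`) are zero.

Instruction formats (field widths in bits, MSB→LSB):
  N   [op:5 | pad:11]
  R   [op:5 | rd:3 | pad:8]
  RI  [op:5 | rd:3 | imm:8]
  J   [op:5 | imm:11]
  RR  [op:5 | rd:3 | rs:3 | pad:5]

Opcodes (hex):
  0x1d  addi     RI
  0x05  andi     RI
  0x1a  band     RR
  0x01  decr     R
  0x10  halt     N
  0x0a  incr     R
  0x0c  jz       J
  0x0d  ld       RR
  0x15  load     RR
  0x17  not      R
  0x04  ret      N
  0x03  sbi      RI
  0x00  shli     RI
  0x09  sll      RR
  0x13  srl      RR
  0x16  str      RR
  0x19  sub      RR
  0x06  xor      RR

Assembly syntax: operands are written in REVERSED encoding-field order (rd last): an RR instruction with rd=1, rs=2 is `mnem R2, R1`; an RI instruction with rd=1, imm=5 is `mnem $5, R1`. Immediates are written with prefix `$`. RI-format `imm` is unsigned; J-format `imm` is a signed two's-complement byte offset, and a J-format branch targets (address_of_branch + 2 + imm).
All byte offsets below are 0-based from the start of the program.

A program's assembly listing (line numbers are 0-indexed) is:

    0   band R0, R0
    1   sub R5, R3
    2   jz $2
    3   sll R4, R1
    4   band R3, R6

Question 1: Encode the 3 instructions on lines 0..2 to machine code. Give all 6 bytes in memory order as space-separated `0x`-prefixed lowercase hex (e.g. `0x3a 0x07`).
0xd0 0x00 0xcb 0xa0 0x60 0x02

line 0 (band): pack op=0x1a:5|rd=0:3|rs=0:3|pad=0:5 = 0xd000; big→ d0 00
line 1 (sub): pack op=0x19:5|rd=3:3|rs=5:3|pad=0:5 = 0xcba0; big→ cb a0
line 2 (jz): pack op=0xc:5|imm=2:11 = 0x6002; big→ 60 02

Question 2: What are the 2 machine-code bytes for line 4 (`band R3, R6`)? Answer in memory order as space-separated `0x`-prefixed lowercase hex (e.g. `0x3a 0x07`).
0xd6 0x60

4. band fields op=0x1a:5|rd=6:3|rs=3:3|pad=0:5 → word d660h → d6 60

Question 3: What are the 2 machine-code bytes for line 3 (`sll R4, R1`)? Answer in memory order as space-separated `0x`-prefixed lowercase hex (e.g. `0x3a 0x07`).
0x49 0x80

line 3 (sll): pack op=0x9:5|rd=1:3|rs=4:3|pad=0:5 = 0x4980; big→ 49 80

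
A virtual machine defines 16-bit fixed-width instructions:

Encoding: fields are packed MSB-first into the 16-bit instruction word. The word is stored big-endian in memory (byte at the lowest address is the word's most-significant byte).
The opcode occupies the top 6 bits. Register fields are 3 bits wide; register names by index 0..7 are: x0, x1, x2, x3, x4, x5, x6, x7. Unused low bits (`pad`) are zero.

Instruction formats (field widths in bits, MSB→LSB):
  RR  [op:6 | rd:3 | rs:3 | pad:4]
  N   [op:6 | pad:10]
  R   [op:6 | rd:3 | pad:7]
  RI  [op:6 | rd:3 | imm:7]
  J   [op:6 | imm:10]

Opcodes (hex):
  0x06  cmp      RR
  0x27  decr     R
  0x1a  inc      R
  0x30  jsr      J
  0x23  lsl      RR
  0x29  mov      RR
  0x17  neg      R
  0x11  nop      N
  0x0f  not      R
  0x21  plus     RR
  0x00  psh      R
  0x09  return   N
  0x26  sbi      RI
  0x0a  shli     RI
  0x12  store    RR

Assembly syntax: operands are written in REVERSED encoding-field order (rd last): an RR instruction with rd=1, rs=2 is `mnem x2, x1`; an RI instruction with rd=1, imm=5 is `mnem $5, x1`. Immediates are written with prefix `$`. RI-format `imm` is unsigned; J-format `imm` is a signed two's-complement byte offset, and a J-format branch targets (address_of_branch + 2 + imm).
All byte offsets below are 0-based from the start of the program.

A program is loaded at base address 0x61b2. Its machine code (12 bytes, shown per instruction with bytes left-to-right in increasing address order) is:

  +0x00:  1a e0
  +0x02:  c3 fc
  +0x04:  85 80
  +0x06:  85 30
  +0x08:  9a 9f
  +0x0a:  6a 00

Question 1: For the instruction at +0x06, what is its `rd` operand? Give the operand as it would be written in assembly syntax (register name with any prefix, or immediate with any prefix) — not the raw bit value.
x2

[06] 85 30 → 0x8530
  opcode bits[15:10]=0x21: plus/RR
  rd: (w>>7)&0x7=0x2 → x2
  rs: (w>>4)&0x7=0x3 → x3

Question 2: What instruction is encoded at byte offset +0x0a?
inc x4

@+0a  big-endian(6a 00) = 0x6a00
  top 6b → 0x1a → inc [R]
  [9:7] rd=4 = x4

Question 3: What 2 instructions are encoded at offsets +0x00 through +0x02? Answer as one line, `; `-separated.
off 0x00: read 1a e0 as big → 0x1ae0
  opcode bits[15:10]=0x6: cmp/RR
  rd@[9:7]=0x5 ⇒ x5
  rs@[6:4]=0x6 ⇒ x6
off 0x02: read c3 fc as big → 0xc3fc
  opcode bits[15:10]=0x30: jsr/J
  imm@[9:0]=0x3fc (s10→-4) ⇒ $-4

cmp x6, x5; jsr $-4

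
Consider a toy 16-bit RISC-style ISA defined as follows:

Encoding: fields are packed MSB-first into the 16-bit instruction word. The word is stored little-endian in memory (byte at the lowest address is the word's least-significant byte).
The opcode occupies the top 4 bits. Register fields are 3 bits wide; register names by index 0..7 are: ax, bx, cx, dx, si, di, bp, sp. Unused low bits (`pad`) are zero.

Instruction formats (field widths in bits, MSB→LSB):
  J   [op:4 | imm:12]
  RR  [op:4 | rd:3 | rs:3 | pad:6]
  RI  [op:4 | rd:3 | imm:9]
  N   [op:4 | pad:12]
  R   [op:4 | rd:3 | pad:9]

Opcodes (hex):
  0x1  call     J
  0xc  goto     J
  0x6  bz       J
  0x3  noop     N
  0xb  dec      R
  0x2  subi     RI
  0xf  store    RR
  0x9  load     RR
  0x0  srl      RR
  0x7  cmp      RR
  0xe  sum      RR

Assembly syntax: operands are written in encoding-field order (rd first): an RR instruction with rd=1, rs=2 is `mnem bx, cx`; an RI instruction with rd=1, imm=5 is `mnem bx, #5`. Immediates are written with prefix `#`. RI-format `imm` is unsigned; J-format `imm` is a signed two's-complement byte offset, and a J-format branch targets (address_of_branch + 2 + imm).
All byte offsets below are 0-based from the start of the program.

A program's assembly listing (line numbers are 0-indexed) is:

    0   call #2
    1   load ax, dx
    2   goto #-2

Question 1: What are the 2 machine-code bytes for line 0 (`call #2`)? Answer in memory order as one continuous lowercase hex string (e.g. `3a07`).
0. call fields op=0x1:4|imm=2:12 → word 1002h → 02 10

0210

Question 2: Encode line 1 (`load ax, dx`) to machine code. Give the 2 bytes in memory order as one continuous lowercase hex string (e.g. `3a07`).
1. load fields op=0x9:4|rd=0:3|rs=3:3|pad=0:6 → word 90c0h → c0 90

c090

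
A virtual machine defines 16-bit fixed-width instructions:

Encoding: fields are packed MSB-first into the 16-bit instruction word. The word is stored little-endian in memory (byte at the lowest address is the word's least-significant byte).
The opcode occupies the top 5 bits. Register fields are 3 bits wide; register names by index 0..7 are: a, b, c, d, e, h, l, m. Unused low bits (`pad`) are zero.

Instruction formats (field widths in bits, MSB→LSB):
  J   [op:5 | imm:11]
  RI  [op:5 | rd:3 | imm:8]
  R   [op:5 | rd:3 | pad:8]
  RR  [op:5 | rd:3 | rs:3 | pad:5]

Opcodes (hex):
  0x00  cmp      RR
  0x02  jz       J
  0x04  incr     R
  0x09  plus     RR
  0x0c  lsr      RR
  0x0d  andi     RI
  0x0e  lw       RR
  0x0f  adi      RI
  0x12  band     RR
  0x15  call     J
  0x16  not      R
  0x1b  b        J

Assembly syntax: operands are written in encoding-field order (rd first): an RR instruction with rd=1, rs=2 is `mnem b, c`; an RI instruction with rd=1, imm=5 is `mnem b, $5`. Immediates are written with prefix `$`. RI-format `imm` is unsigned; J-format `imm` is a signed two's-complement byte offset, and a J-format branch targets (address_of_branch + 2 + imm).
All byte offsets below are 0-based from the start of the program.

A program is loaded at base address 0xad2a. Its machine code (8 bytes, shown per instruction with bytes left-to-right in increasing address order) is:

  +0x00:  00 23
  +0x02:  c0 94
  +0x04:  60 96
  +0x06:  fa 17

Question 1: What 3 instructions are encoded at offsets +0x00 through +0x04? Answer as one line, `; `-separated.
incr d; band e, l; band l, d

off 0x00: read 00 23 as little → 0x2300
  opcode bits[15:11]=0x4: incr/R
  rd: (w>>8)&0x7=0x3 → d
off 0x02: read c0 94 as little → 0x94c0
  opcode bits[15:11]=0x12: band/RR
  rd: (w>>8)&0x7=0x4 → e
  rs: (w>>5)&0x7=0x6 → l
off 0x04: read 60 96 as little → 0x9660
  opcode bits[15:11]=0x12: band/RR
  rd: (w>>8)&0x7=0x6 → l
  rs: (w>>5)&0x7=0x3 → d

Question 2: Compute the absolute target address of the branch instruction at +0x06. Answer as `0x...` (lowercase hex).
off 0x06: read fa 17 as little → 0x17fa
  op=0x17fa>>11=0x2 ⇒ jz (J)
  imm: (w>>0)&0x7ff=0x7fa (s11→-6) → $-6
  target = base 0xad2a + off 0x06 + 2 + imm -6 = 0xad2c

0xad2c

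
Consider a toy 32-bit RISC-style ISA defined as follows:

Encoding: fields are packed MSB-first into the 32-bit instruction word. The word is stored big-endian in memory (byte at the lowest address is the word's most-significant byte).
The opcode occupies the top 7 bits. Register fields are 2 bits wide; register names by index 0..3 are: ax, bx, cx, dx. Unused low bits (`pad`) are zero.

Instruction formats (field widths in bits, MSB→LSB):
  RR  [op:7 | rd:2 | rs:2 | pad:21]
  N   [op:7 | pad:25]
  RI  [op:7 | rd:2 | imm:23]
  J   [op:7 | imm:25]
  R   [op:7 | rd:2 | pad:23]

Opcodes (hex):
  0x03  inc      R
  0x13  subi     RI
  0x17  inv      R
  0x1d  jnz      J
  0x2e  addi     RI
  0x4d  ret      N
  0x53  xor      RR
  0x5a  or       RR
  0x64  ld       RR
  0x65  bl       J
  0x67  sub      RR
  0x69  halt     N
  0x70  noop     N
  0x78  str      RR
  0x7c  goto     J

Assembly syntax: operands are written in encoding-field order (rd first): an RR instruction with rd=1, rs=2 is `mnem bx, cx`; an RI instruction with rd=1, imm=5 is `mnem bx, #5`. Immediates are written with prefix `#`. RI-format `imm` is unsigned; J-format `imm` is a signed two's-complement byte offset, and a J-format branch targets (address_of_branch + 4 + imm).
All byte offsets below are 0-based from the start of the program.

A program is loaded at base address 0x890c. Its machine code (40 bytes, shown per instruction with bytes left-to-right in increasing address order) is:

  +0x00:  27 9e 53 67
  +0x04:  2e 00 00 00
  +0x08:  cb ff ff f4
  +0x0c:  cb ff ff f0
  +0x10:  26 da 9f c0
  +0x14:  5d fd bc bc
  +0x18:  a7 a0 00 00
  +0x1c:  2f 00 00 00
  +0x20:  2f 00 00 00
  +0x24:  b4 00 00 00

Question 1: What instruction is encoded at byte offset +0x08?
bl #-12

@+08  big-endian(cb ff ff f4) = 0xcbfffff4
  opcode bits[31:25]=0x65: bl/J
  [24:0] imm=33554420 (s25→-12) = #-12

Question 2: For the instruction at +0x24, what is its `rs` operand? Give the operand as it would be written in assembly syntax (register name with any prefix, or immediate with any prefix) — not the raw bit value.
[24] b4 00 00 00 → 0xb4000000
  opcode bits[31:25]=0x5a: or/RR
  rd@[24:23]=0x0 ⇒ ax
  rs@[22:21]=0x0 ⇒ ax

ax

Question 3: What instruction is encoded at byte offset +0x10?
off 0x10: read 26 da 9f c0 as big → 0x26da9fc0
  op=0x26da9fc0>>25=0x13 ⇒ subi (RI)
  rd: (w>>23)&0x3=0x1 → bx
  imm: (w>>0)&0x7fffff=0x5a9fc0 → #5939136

subi bx, #5939136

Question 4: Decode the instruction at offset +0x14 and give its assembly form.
addi dx, #8240316

@+14  big-endian(5d fd bc bc) = 0x5dfdbcbc
  op=0x5dfdbcbc>>25=0x2e ⇒ addi (RI)
  rd: (w>>23)&0x3=0x3 → dx
  imm: (w>>0)&0x7fffff=0x7dbcbc → #8240316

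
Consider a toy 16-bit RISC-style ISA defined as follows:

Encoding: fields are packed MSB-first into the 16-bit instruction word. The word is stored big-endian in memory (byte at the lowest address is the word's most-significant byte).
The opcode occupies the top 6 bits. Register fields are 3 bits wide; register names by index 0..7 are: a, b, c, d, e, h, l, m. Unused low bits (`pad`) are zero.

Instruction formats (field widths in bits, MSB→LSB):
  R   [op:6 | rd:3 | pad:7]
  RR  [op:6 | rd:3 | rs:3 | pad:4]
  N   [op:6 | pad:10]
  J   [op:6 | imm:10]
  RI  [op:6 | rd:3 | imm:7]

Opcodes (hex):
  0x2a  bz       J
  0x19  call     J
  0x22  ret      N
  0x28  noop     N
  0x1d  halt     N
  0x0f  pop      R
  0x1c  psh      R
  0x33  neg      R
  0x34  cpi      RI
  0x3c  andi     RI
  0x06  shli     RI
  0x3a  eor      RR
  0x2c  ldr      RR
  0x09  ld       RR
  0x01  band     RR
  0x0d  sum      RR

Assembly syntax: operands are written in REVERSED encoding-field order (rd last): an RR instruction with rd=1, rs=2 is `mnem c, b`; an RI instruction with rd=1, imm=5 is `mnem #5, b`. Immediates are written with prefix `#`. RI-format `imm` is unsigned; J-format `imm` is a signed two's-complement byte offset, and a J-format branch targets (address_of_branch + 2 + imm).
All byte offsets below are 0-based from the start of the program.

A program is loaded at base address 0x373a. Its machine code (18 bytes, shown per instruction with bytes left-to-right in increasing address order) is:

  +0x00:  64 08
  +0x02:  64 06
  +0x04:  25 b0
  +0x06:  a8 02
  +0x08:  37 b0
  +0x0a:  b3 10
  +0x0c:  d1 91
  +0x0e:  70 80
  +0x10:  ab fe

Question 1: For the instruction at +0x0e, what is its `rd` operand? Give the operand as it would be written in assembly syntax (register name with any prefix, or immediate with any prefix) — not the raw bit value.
b

[0e] 70 80 → 0x7080
  top 6b → 0x1c → psh [R]
  rd@[9:7]=0x1 ⇒ b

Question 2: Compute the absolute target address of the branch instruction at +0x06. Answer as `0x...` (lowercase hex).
+0x06: a8 02 ⇒ word 0xa802 (big)
  opcode bits[15:10]=0x2a: bz/J
  imm: (w>>0)&0x3ff=0x2 → #2
  target = base 0x373a + off 0x06 + 2 + imm 2 = 0x3744

0x3744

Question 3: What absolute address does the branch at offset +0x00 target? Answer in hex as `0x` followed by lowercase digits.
0x3744

+0x00: 64 08 ⇒ word 0x6408 (big)
  top 6b → 0x19 → call [J]
  imm@[9:0]=0x8 ⇒ #8
  target = base 0x373a + off 0x00 + 2 + imm 8 = 0x3744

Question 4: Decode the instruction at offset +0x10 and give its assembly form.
bz #-2

off 0x10: read ab fe as big → 0xabfe
  op=0xabfe>>10=0x2a ⇒ bz (J)
  imm@[9:0]=0x3fe (s10→-2) ⇒ #-2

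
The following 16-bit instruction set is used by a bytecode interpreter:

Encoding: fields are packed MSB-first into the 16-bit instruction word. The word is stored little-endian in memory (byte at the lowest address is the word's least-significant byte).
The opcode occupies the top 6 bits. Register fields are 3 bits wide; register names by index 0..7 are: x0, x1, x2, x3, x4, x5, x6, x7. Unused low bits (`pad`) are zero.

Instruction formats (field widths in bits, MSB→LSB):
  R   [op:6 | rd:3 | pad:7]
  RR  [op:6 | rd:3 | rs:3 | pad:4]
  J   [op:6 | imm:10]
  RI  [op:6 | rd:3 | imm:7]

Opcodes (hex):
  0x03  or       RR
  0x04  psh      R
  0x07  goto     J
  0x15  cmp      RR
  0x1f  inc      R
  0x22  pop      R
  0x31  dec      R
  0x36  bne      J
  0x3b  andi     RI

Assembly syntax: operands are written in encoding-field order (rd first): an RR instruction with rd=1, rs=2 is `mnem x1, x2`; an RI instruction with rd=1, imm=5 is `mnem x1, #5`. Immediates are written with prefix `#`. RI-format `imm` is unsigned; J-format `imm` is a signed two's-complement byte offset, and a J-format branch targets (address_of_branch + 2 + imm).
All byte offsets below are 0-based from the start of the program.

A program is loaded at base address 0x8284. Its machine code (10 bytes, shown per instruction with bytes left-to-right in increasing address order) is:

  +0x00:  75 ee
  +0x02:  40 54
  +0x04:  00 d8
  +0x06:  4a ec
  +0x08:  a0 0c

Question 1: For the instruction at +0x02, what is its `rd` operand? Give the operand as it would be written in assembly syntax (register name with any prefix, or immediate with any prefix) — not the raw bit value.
x0

+0x02: 40 54 ⇒ word 0x5440 (little)
  top 6b → 0x15 → cmp [RR]
  rd: (w>>7)&0x7=0x0 → x0
  rs: (w>>4)&0x7=0x4 → x4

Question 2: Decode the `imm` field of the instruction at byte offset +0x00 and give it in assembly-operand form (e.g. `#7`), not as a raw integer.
#117

off 0x00: read 75 ee as little → 0xee75
  top 6b → 0x3b → andi [RI]
  [9:7] rd=4 = x4
  [6:0] imm=117 = #117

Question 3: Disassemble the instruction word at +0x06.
off 0x06: read 4a ec as little → 0xec4a
  opcode bits[15:10]=0x3b: andi/RI
  [9:7] rd=0 = x0
  [6:0] imm=74 = #74

andi x0, #74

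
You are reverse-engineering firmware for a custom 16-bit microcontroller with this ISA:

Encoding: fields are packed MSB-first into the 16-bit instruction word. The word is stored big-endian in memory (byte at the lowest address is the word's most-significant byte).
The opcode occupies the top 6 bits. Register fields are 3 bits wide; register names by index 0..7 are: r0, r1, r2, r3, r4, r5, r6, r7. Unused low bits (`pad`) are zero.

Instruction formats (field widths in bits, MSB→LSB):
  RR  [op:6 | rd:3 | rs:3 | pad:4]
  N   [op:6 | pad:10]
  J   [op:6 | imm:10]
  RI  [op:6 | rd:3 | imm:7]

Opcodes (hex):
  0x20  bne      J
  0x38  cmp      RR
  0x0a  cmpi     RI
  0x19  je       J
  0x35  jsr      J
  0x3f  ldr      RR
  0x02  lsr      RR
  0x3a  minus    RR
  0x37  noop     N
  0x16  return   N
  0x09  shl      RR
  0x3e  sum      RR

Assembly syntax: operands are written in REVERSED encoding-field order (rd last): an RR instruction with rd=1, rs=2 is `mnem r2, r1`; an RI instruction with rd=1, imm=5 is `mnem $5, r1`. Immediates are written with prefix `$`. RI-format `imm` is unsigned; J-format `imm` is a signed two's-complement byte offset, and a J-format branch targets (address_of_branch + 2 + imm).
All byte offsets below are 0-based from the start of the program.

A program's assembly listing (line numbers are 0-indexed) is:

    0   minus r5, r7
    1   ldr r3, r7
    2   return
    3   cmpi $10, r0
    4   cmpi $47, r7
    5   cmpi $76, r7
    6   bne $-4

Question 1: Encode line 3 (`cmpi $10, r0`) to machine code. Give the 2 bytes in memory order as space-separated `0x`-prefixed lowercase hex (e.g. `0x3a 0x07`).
3. cmpi fields op=0xa:6|rd=0:3|imm=10:7 → word 280ah → 28 0a

0x28 0x0a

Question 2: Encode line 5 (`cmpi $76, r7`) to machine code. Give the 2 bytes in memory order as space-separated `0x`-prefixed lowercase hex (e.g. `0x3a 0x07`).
0x2b 0xcc

line 5 (cmpi): pack op=0xa:6|rd=7:3|imm=76:7 = 0x2bcc; big→ 2b cc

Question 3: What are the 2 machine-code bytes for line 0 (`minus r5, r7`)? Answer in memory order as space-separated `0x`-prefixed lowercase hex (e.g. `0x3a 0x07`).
line 0 (minus): pack op=0x3a:6|rd=7:3|rs=5:3|pad=0:4 = 0xebd0; big→ eb d0

0xeb 0xd0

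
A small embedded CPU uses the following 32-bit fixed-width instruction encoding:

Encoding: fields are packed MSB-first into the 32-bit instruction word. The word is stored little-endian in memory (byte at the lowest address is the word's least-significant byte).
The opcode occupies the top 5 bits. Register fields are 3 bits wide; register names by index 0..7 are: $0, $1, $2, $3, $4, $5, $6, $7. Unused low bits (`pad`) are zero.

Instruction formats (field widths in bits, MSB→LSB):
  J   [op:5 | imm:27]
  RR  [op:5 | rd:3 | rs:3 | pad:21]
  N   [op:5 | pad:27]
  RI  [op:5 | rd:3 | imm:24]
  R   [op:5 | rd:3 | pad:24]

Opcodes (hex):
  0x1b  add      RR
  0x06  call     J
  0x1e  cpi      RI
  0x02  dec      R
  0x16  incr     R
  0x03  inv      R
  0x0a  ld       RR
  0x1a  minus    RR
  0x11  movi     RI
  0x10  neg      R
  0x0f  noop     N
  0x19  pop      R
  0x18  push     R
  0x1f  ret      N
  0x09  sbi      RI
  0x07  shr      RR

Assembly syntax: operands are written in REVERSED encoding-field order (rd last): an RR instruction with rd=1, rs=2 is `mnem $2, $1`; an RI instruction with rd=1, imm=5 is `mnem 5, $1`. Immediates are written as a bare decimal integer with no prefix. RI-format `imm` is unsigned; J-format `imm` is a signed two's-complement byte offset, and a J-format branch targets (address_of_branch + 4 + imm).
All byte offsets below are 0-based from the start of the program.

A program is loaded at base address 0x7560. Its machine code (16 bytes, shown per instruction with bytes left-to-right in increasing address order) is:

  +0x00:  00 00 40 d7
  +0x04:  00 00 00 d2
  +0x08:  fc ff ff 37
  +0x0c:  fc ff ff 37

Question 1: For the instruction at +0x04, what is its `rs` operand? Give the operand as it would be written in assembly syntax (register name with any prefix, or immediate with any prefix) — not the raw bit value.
$0

@+04  little-endian(00 00 00 d2) = 0xd2000000
  opcode bits[31:27]=0x1a: minus/RR
  [26:24] rd=2 = $2
  [23:21] rs=0 = $0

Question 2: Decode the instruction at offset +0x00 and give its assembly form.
minus $2, $7

+0x00: 00 00 40 d7 ⇒ word 0xd7400000 (little)
  op=0xd7400000>>27=0x1a ⇒ minus (RR)
  [26:24] rd=7 = $7
  [23:21] rs=2 = $2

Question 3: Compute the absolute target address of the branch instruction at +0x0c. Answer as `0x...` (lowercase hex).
0x756c

[0c] fc ff ff 37 → 0x37fffffc
  top 5b → 0x6 → call [J]
  imm@[26:0]=0x7fffffc (s27→-4) ⇒ -4
  target = base 0x7560 + off 0x0c + 4 + imm -4 = 0x756c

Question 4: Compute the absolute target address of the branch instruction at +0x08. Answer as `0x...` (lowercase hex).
0x7568

[08] fc ff ff 37 → 0x37fffffc
  top 5b → 0x6 → call [J]
  imm@[26:0]=0x7fffffc (s27→-4) ⇒ -4
  target = base 0x7560 + off 0x08 + 4 + imm -4 = 0x7568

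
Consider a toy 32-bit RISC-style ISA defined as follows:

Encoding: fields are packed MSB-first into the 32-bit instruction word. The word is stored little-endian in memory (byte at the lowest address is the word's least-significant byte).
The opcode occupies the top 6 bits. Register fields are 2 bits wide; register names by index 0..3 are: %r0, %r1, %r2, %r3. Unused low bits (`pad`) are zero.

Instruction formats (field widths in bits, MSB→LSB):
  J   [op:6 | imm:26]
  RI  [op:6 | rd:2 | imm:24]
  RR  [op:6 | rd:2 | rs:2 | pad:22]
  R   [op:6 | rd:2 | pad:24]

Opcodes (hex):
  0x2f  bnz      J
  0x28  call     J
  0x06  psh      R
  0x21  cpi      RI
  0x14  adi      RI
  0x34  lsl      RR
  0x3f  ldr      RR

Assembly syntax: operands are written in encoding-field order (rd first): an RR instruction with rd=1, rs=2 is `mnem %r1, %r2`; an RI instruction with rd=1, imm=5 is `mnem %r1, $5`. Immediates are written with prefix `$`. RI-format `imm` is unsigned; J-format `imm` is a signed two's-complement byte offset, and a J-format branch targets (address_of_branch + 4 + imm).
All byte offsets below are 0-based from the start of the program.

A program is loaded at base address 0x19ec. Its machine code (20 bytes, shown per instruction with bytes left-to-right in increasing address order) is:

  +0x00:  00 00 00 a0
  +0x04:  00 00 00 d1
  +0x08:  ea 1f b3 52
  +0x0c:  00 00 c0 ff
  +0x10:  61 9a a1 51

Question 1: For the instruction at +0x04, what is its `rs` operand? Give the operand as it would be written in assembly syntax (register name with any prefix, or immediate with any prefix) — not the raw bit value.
%r0

@+04  little-endian(00 00 00 d1) = 0xd1000000
  opcode bits[31:26]=0x34: lsl/RR
  rd@[25:24]=0x1 ⇒ %r1
  rs@[23:22]=0x0 ⇒ %r0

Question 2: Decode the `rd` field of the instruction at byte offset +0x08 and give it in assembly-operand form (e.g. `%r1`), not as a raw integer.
%r2

@+08  little-endian(ea 1f b3 52) = 0x52b31fea
  top 6b → 0x14 → adi [RI]
  rd@[25:24]=0x2 ⇒ %r2
  imm@[23:0]=0xb31fea ⇒ $11739114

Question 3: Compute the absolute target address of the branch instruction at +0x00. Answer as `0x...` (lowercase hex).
0x19f0

[00] 00 00 00 a0 → 0xa0000000
  opcode bits[31:26]=0x28: call/J
  [25:0] imm=0 = $0
  target = base 0x19ec + off 0x00 + 4 + imm 0 = 0x19f0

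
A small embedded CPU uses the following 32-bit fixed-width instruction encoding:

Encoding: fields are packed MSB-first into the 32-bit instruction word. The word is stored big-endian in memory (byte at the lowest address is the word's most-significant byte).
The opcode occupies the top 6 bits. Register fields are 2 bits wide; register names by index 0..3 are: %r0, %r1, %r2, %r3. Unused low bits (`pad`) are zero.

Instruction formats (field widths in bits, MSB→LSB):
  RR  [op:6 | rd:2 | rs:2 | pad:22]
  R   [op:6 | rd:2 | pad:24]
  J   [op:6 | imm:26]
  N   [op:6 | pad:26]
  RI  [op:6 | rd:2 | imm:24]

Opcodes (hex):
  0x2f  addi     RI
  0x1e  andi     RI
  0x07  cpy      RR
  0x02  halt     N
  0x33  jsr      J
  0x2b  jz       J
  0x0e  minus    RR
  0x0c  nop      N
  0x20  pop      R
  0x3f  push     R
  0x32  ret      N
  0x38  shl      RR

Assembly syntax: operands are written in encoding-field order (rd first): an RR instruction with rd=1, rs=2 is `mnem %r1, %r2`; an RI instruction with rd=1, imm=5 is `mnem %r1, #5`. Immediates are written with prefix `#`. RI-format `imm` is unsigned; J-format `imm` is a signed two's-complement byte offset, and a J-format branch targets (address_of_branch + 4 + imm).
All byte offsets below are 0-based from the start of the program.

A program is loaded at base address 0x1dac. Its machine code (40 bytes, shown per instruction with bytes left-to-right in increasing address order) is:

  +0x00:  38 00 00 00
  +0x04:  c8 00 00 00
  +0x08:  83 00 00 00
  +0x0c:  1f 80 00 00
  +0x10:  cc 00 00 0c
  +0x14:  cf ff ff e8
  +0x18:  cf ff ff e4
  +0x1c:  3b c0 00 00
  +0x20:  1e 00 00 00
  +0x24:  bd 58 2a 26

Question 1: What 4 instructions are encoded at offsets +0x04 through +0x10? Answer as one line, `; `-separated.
[04] c8 00 00 00 → 0xc8000000
  op=0xc8000000>>26=0x32 ⇒ ret (N)
[08] 83 00 00 00 → 0x83000000
  op=0x83000000>>26=0x20 ⇒ pop (R)
  rd: (w>>24)&0x3=0x3 → %r3
[0c] 1f 80 00 00 → 0x1f800000
  op=0x1f800000>>26=0x7 ⇒ cpy (RR)
  rd: (w>>24)&0x3=0x3 → %r3
  rs: (w>>22)&0x3=0x2 → %r2
[10] cc 00 00 0c → 0xcc00000c
  op=0xcc00000c>>26=0x33 ⇒ jsr (J)
  imm: (w>>0)&0x3ffffff=0xc → #12

ret; pop %r3; cpy %r3, %r2; jsr #12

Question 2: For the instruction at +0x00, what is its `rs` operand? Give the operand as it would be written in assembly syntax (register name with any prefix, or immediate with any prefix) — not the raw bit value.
off 0x00: read 38 00 00 00 as big → 0x38000000
  opcode bits[31:26]=0xe: minus/RR
  rd: (w>>24)&0x3=0x0 → %r0
  rs: (w>>22)&0x3=0x0 → %r0

%r0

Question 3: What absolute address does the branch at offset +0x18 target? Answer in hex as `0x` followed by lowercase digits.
0x1dac

[18] cf ff ff e4 → 0xcfffffe4
  op=0xcfffffe4>>26=0x33 ⇒ jsr (J)
  imm@[25:0]=0x3ffffe4 (s26→-28) ⇒ #-28
  target = base 0x1dac + off 0x18 + 4 + imm -28 = 0x1dac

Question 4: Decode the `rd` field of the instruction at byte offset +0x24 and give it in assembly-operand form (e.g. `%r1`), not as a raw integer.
%r1

+0x24: bd 58 2a 26 ⇒ word 0xbd582a26 (big)
  op=0xbd582a26>>26=0x2f ⇒ addi (RI)
  rd@[25:24]=0x1 ⇒ %r1
  imm@[23:0]=0x582a26 ⇒ #5777958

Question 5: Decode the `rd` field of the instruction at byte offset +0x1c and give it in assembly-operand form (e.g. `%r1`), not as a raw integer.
%r3

+0x1c: 3b c0 00 00 ⇒ word 0x3bc00000 (big)
  opcode bits[31:26]=0xe: minus/RR
  rd@[25:24]=0x3 ⇒ %r3
  rs@[23:22]=0x3 ⇒ %r3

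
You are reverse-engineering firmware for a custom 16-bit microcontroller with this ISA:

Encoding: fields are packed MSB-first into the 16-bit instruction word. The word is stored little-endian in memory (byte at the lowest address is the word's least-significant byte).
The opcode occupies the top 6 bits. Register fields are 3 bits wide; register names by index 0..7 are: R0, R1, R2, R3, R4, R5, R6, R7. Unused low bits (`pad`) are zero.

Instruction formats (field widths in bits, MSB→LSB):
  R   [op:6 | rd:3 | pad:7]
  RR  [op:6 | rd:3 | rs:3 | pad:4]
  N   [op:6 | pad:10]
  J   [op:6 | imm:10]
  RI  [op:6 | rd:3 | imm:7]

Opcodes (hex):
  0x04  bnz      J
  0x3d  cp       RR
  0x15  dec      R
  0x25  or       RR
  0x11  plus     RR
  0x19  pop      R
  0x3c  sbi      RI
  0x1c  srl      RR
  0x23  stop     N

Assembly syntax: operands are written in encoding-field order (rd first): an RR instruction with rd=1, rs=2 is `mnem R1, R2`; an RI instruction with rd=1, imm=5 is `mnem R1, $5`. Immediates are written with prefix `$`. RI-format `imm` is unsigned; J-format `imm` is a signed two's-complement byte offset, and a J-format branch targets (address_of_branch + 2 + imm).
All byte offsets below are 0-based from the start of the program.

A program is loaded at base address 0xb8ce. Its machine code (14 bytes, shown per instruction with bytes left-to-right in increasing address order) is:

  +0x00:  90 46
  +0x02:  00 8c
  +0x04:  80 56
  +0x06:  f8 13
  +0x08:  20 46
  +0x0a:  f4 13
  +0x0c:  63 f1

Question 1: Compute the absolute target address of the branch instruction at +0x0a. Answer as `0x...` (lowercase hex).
0xb8ce

@+0a  little-endian(f4 13) = 0x13f4
  top 6b → 0x4 → bnz [J]
  imm@[9:0]=0x3f4 (s10→-12) ⇒ $-12
  target = base 0xb8ce + off 0x0a + 2 + imm -12 = 0xb8ce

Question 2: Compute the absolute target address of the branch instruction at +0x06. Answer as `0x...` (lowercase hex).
0xb8ce

[06] f8 13 → 0x13f8
  op=0x13f8>>10=0x4 ⇒ bnz (J)
  imm: (w>>0)&0x3ff=0x3f8 (s10→-8) → $-8
  target = base 0xb8ce + off 0x06 + 2 + imm -8 = 0xb8ce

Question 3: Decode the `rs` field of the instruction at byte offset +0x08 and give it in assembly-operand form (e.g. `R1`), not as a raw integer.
+0x08: 20 46 ⇒ word 0x4620 (little)
  opcode bits[15:10]=0x11: plus/RR
  rd: (w>>7)&0x7=0x4 → R4
  rs: (w>>4)&0x7=0x2 → R2

R2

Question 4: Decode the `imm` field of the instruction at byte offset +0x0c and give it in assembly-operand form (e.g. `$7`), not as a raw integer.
off 0x0c: read 63 f1 as little → 0xf163
  top 6b → 0x3c → sbi [RI]
  rd@[9:7]=0x2 ⇒ R2
  imm@[6:0]=0x63 ⇒ $99

$99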